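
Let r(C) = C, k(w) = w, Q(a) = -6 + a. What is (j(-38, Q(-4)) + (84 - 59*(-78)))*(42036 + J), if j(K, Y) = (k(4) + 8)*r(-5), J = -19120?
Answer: 106009416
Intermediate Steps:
j(K, Y) = -60 (j(K, Y) = (4 + 8)*(-5) = 12*(-5) = -60)
(j(-38, Q(-4)) + (84 - 59*(-78)))*(42036 + J) = (-60 + (84 - 59*(-78)))*(42036 - 19120) = (-60 + (84 + 4602))*22916 = (-60 + 4686)*22916 = 4626*22916 = 106009416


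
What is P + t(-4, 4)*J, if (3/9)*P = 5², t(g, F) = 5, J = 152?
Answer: 835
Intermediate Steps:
P = 75 (P = 3*5² = 3*25 = 75)
P + t(-4, 4)*J = 75 + 5*152 = 75 + 760 = 835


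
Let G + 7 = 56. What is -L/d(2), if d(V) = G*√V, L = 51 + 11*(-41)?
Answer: 200*√2/49 ≈ 5.7723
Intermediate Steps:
G = 49 (G = -7 + 56 = 49)
L = -400 (L = 51 - 451 = -400)
d(V) = 49*√V
-L/d(2) = -(-400)/(49*√2) = -(-400)*√2/98 = -(-200)*√2/49 = 200*√2/49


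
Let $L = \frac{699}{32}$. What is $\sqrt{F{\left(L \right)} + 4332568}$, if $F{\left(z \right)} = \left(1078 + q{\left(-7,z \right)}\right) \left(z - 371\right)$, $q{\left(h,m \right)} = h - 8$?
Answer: $\frac{\sqrt{253530554}}{8} \approx 1990.3$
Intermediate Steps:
$q{\left(h,m \right)} = -8 + h$ ($q{\left(h,m \right)} = h - 8 = -8 + h$)
$L = \frac{699}{32}$ ($L = 699 \cdot \frac{1}{32} = \frac{699}{32} \approx 21.844$)
$F{\left(z \right)} = -394373 + 1063 z$ ($F{\left(z \right)} = \left(1078 - 15\right) \left(z - 371\right) = \left(1078 - 15\right) \left(-371 + z\right) = 1063 \left(-371 + z\right) = -394373 + 1063 z$)
$\sqrt{F{\left(L \right)} + 4332568} = \sqrt{\left(-394373 + 1063 \cdot \frac{699}{32}\right) + 4332568} = \sqrt{\left(-394373 + \frac{743037}{32}\right) + 4332568} = \sqrt{- \frac{11876899}{32} + 4332568} = \sqrt{\frac{126765277}{32}} = \frac{\sqrt{253530554}}{8}$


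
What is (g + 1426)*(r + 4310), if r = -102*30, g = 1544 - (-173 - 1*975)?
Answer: 5147500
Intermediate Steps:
g = 2692 (g = 1544 - (-173 - 975) = 1544 - 1*(-1148) = 1544 + 1148 = 2692)
r = -3060
(g + 1426)*(r + 4310) = (2692 + 1426)*(-3060 + 4310) = 4118*1250 = 5147500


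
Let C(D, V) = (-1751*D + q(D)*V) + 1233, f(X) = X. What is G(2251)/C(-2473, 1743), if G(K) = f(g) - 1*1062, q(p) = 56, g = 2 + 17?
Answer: -1043/4429064 ≈ -0.00023549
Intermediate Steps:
g = 19
G(K) = -1043 (G(K) = 19 - 1*1062 = 19 - 1062 = -1043)
C(D, V) = 1233 - 1751*D + 56*V (C(D, V) = (-1751*D + 56*V) + 1233 = 1233 - 1751*D + 56*V)
G(2251)/C(-2473, 1743) = -1043/(1233 - 1751*(-2473) + 56*1743) = -1043/(1233 + 4330223 + 97608) = -1043/4429064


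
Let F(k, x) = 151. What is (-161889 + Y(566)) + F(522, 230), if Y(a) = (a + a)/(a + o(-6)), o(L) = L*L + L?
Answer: -24098679/149 ≈ -1.6174e+5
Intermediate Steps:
o(L) = L + L² (o(L) = L² + L = L + L²)
Y(a) = 2*a/(30 + a) (Y(a) = (a + a)/(a - 6*(1 - 6)) = (2*a)/(a - 6*(-5)) = (2*a)/(a + 30) = (2*a)/(30 + a) = 2*a/(30 + a))
(-161889 + Y(566)) + F(522, 230) = (-161889 + 2*566/(30 + 566)) + 151 = (-161889 + 2*566/596) + 151 = (-161889 + 2*566*(1/596)) + 151 = (-161889 + 283/149) + 151 = -24121178/149 + 151 = -24098679/149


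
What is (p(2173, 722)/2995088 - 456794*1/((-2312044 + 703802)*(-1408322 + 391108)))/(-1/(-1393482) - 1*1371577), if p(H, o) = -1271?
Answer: 362415132878086241805/1170590204510226077065879660984 ≈ 3.0960e-10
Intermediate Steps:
(p(2173, 722)/2995088 - 456794*1/((-2312044 + 703802)*(-1408322 + 391108)))/(-1/(-1393482) - 1*1371577) = (-1271/2995088 - 456794*1/((-2312044 + 703802)*(-1408322 + 391108)))/(-1/(-1393482) - 1*1371577) = (-1271*1/2995088 - 456794/((-1017214*(-1608242))))/(-1*(-1/1393482) - 1371577) = (-1271/2995088 - 456794/1635926277788)/(1/1393482 - 1371577) = (-1271/2995088 - 456794*1/1635926277788)/(-1911267861113/1393482) = (-1271/2995088 - 228397/817963138894)*(-1393482/1911267861113) = -520157609324105/1224935790871876336*(-1393482/1911267861113) = 362415132878086241805/1170590204510226077065879660984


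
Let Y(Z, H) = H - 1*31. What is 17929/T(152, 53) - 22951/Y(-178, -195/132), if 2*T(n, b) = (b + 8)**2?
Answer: 3808870606/5317309 ≈ 716.32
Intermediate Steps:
Y(Z, H) = -31 + H (Y(Z, H) = H - 31 = -31 + H)
T(n, b) = (8 + b)**2/2 (T(n, b) = (b + 8)**2/2 = (8 + b)**2/2)
17929/T(152, 53) - 22951/Y(-178, -195/132) = 17929/(((8 + 53)**2/2)) - 22951/(-31 - 195/132) = 17929/(((1/2)*61**2)) - 22951/(-31 - 195*1/132) = 17929/(((1/2)*3721)) - 22951/(-31 - 65/44) = 17929/(3721/2) - 22951/(-1429/44) = 17929*(2/3721) - 22951*(-44/1429) = 35858/3721 + 1009844/1429 = 3808870606/5317309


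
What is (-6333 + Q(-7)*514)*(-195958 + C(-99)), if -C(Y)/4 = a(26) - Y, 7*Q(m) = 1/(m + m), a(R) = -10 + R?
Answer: 61002323932/49 ≈ 1.2449e+9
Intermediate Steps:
Q(m) = 1/(14*m) (Q(m) = 1/(7*(m + m)) = 1/(7*((2*m))) = (1/(2*m))/7 = 1/(14*m))
C(Y) = -64 + 4*Y (C(Y) = -4*((-10 + 26) - Y) = -4*(16 - Y) = -64 + 4*Y)
(-6333 + Q(-7)*514)*(-195958 + C(-99)) = (-6333 + ((1/14)/(-7))*514)*(-195958 + (-64 + 4*(-99))) = (-6333 + ((1/14)*(-⅐))*514)*(-195958 + (-64 - 396)) = (-6333 - 1/98*514)*(-195958 - 460) = (-6333 - 257/49)*(-196418) = -310574/49*(-196418) = 61002323932/49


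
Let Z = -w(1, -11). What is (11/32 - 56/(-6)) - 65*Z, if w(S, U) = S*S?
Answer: 7169/96 ≈ 74.677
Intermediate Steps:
w(S, U) = S²
Z = -1 (Z = -1*1² = -1*1 = -1)
(11/32 - 56/(-6)) - 65*Z = (11/32 - 56/(-6)) - 65*(-1) = (11*(1/32) - 56*(-⅙)) + 65 = (11/32 + 28/3) + 65 = 929/96 + 65 = 7169/96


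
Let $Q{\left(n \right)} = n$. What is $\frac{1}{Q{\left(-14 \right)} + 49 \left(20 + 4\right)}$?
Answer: $\frac{1}{1162} \approx 0.00086058$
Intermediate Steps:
$\frac{1}{Q{\left(-14 \right)} + 49 \left(20 + 4\right)} = \frac{1}{-14 + 49 \left(20 + 4\right)} = \frac{1}{-14 + 49 \cdot 24} = \frac{1}{-14 + 1176} = \frac{1}{1162}$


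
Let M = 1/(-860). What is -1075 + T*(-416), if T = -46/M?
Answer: -16458035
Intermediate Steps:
M = -1/860 ≈ -0.0011628
T = 39560 (T = -46/(-1/860) = -46*(-860) = 39560)
-1075 + T*(-416) = -1075 + 39560*(-416) = -1075 - 16456960 = -16458035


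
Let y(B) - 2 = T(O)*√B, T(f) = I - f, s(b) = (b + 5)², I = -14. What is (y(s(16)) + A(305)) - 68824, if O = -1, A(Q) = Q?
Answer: -68790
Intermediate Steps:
s(b) = (5 + b)²
T(f) = -14 - f
y(B) = 2 - 13*√B (y(B) = 2 + (-14 - 1*(-1))*√B = 2 + (-14 + 1)*√B = 2 - 13*√B)
(y(s(16)) + A(305)) - 68824 = ((2 - 13*√((5 + 16)²)) + 305) - 68824 = ((2 - 13*√(21²)) + 305) - 68824 = ((2 - 13*√441) + 305) - 68824 = ((2 - 13*21) + 305) - 68824 = ((2 - 273) + 305) - 68824 = (-271 + 305) - 68824 = 34 - 68824 = -68790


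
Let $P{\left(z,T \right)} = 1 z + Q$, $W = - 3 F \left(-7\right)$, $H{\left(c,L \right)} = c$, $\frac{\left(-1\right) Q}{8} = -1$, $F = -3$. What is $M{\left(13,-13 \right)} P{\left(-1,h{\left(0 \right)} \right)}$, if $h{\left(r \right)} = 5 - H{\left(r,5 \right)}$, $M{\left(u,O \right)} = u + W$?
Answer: $-350$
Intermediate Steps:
$Q = 8$ ($Q = \left(-8\right) \left(-1\right) = 8$)
$W = -63$ ($W = \left(-3\right) \left(-3\right) \left(-7\right) = 9 \left(-7\right) = -63$)
$M{\left(u,O \right)} = -63 + u$ ($M{\left(u,O \right)} = u - 63 = -63 + u$)
$h{\left(r \right)} = 5 - r$
$P{\left(z,T \right)} = 8 + z$ ($P{\left(z,T \right)} = 1 z + 8 = z + 8 = 8 + z$)
$M{\left(13,-13 \right)} P{\left(-1,h{\left(0 \right)} \right)} = \left(-63 + 13\right) \left(8 - 1\right) = \left(-50\right) 7 = -350$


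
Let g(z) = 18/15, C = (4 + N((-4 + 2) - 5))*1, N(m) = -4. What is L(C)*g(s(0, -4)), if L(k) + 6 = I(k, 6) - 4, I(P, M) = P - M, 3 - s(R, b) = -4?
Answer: -96/5 ≈ -19.200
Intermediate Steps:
s(R, b) = 7 (s(R, b) = 3 - 1*(-4) = 3 + 4 = 7)
C = 0 (C = (4 - 4)*1 = 0*1 = 0)
g(z) = 6/5 (g(z) = 18*(1/15) = 6/5)
L(k) = -16 + k (L(k) = -6 + ((k - 1*6) - 4) = -6 + ((k - 6) - 4) = -6 + ((-6 + k) - 4) = -6 + (-10 + k) = -16 + k)
L(C)*g(s(0, -4)) = (-16 + 0)*(6/5) = -16*6/5 = -96/5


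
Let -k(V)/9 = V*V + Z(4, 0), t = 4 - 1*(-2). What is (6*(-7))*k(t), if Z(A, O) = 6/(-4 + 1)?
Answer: 12852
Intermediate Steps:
t = 6 (t = 4 + 2 = 6)
Z(A, O) = -2 (Z(A, O) = 6/(-3) = 6*(-⅓) = -2)
k(V) = 18 - 9*V² (k(V) = -9*(V*V - 2) = -9*(V² - 2) = -9*(-2 + V²) = 18 - 9*V²)
(6*(-7))*k(t) = (6*(-7))*(18 - 9*6²) = -42*(18 - 9*36) = -42*(18 - 324) = -42*(-306) = 12852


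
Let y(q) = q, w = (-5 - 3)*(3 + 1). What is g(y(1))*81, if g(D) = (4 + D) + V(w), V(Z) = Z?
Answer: -2187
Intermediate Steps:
w = -32 (w = -8*4 = -32)
g(D) = -28 + D (g(D) = (4 + D) - 32 = -28 + D)
g(y(1))*81 = (-28 + 1)*81 = -27*81 = -2187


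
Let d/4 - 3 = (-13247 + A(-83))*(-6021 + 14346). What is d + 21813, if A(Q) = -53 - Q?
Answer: -440104275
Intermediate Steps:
d = -440126088 (d = 12 + 4*((-13247 + (-53 - 1*(-83)))*(-6021 + 14346)) = 12 + 4*((-13247 + (-53 + 83))*8325) = 12 + 4*((-13247 + 30)*8325) = 12 + 4*(-13217*8325) = 12 + 4*(-110031525) = 12 - 440126100 = -440126088)
d + 21813 = -440126088 + 21813 = -440104275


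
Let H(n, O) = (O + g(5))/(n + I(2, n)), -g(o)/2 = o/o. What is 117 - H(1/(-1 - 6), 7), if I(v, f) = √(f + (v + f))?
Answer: 9676/83 - 70*√21/83 ≈ 112.71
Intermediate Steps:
I(v, f) = √(v + 2*f) (I(v, f) = √(f + (f + v)) = √(v + 2*f))
g(o) = -2 (g(o) = -2*o/o = -2*1 = -2)
H(n, O) = (-2 + O)/(n + √(2 + 2*n)) (H(n, O) = (O - 2)/(n + √(2 + 2*n)) = (-2 + O)/(n + √(2 + 2*n)))
117 - H(1/(-1 - 6), 7) = 117 - (-2 + 7)/(1/(-1 - 6) + √2*√(1 + 1/(-1 - 6))) = 117 - 5/(1/(-7) + √2*√(1 + 1/(-7))) = 117 - 5/(-⅐ + √2*√(1 - ⅐)) = 117 - 5/(-⅐ + √2*√(6/7)) = 117 - 5/(-⅐ + √2*(√42/7)) = 117 - 5/(-⅐ + 2*√21/7)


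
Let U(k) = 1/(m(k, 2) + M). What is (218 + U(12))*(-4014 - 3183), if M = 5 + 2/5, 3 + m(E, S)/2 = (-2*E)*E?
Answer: -1507745111/961 ≈ -1.5689e+6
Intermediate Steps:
m(E, S) = -6 - 4*E**2 (m(E, S) = -6 + 2*((-2*E)*E) = -6 + 2*(-2*E**2) = -6 - 4*E**2)
M = 27/5 (M = 5 + (1/5)*2 = 5 + 2/5 = 27/5 ≈ 5.4000)
U(k) = 1/(-3/5 - 4*k**2) (U(k) = 1/((-6 - 4*k**2) + 27/5) = 1/(-3/5 - 4*k**2))
(218 + U(12))*(-4014 - 3183) = (218 - 5/(3 + 20*12**2))*(-4014 - 3183) = (218 - 5/(3 + 20*144))*(-7197) = (218 - 5/(3 + 2880))*(-7197) = (218 - 5/2883)*(-7197) = (628489/2883)*(-7197) = -1507745111/961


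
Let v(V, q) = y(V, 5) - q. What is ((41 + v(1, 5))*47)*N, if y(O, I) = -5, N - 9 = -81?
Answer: -104904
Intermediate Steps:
N = -72 (N = 9 - 81 = -72)
v(V, q) = -5 - q
((41 + v(1, 5))*47)*N = ((41 + (-5 - 1*5))*47)*(-72) = ((41 + (-5 - 5))*47)*(-72) = ((41 - 10)*47)*(-72) = (31*47)*(-72) = 1457*(-72) = -104904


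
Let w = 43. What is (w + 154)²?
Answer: 38809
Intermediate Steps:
(w + 154)² = (43 + 154)² = 197² = 38809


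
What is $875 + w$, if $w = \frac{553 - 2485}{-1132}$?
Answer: $\frac{248108}{283} \approx 876.71$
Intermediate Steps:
$w = \frac{483}{283}$ ($w = \left(553 - 2485\right) \left(- \frac{1}{1132}\right) = \left(-1932\right) \left(- \frac{1}{1132}\right) = \frac{483}{283} \approx 1.7067$)
$875 + w = 875 + \frac{483}{283} = \frac{248108}{283}$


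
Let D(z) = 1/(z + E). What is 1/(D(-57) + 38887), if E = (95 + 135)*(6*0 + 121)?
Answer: 27773/1080008652 ≈ 2.5716e-5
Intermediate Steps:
E = 27830 (E = 230*(0 + 121) = 230*121 = 27830)
D(z) = 1/(27830 + z) (D(z) = 1/(z + 27830) = 1/(27830 + z))
1/(D(-57) + 38887) = 1/(1/(27830 - 57) + 38887) = 1/(1/27773 + 38887) = 1/(1080008652/27773) = 27773/1080008652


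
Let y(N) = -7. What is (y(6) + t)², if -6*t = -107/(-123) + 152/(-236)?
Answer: 93901183489/1895905764 ≈ 49.528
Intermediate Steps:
t = -1639/43542 (t = -(-107/(-123) + 152/(-236))/6 = -(-107*(-1/123) + 152*(-1/236))/6 = -(107/123 - 38/59)/6 = -⅙*1639/7257 = -1639/43542 ≈ -0.037642)
(y(6) + t)² = (-7 - 1639/43542)² = (-306433/43542)² = 93901183489/1895905764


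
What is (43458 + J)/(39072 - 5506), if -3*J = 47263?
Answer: 83111/100698 ≈ 0.82535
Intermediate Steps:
J = -47263/3 (J = -1/3*47263 = -47263/3 ≈ -15754.)
(43458 + J)/(39072 - 5506) = (43458 - 47263/3)/(39072 - 5506) = (83111/3)/33566 = (83111/3)*(1/33566) = 83111/100698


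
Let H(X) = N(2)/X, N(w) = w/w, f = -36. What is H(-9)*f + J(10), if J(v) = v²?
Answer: 104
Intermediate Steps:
N(w) = 1
H(X) = 1/X
H(-9)*f + J(10) = -36/(-9) + 10² = -⅑*(-36) + 100 = 4 + 100 = 104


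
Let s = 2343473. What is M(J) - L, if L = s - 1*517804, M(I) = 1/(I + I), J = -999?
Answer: -3647686663/1998 ≈ -1.8257e+6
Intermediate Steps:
M(I) = 1/(2*I)
L = 1825669 (L = 2343473 - 1*517804 = 2343473 - 517804 = 1825669)
M(J) - L = (½)/(-999) - 1*1825669 = (½)*(-1/999) - 1825669 = -1/1998 - 1825669 = -3647686663/1998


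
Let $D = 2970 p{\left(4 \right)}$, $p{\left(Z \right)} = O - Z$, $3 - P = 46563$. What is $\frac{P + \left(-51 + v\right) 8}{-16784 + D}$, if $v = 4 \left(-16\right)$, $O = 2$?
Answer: $\frac{11870}{5681} \approx 2.0894$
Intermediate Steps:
$P = -46560$ ($P = 3 - 46563 = -46560$)
$v = -64$
$p{\left(Z \right)} = 2 - Z$
$D = -5940$ ($D = 2970 \left(2 - 4\right) = 2970 \left(-2\right) = -5940$)
$\frac{P + \left(-51 + v\right) 8}{-16784 + D} = \frac{-46560 + \left(-51 - 64\right) 8}{-16784 - 5940} = \frac{-46560 - 920}{-22724} = \left(-46560 - 920\right) \left(- \frac{1}{22724}\right) = \left(-47480\right) \left(- \frac{1}{22724}\right) = \frac{11870}{5681}$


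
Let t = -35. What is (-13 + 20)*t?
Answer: -245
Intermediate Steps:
(-13 + 20)*t = (-13 + 20)*(-35) = 7*(-35) = -245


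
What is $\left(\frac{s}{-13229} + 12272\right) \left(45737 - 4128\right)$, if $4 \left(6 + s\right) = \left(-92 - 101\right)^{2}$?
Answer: $\frac{27018717894543}{52916} \approx 5.106 \cdot 10^{8}$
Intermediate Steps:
$s = \frac{37225}{4}$ ($s = -6 + \frac{\left(-92 - 101\right)^{2}}{4} = -6 + \frac{\left(-193\right)^{2}}{4} = -6 + \frac{1}{4} \cdot 37249 = -6 + \frac{37249}{4} = \frac{37225}{4} \approx 9306.3$)
$\left(\frac{s}{-13229} + 12272\right) \left(45737 - 4128\right) = \left(\frac{37225}{4 \left(-13229\right)} + 12272\right) \left(45737 - 4128\right) = \left(\frac{37225}{4} \left(- \frac{1}{13229}\right) + 12272\right) 41609 = \left(- \frac{37225}{52916} + 12272\right) 41609 = \frac{649347927}{52916} \cdot 41609 = \frac{27018717894543}{52916}$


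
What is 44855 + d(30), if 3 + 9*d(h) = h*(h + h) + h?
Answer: 45058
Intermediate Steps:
d(h) = -⅓ + h/9 + 2*h²/9 (d(h) = -⅓ + (h*(h + h) + h)/9 = -⅓ + (h*(2*h) + h)/9 = -⅓ + (2*h² + h)/9 = -⅓ + (h + 2*h²)/9 = -⅓ + (h/9 + 2*h²/9) = -⅓ + h/9 + 2*h²/9)
44855 + d(30) = 44855 + (-⅓ + (⅑)*30 + (2/9)*30²) = 44855 + (-⅓ + 10/3 + (2/9)*900) = 44855 + (-⅓ + 10/3 + 200) = 44855 + 203 = 45058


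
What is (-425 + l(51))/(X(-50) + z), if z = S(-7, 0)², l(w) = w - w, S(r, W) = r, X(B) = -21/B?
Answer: -21250/2471 ≈ -8.5998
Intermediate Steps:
l(w) = 0
z = 49 (z = (-7)² = 49)
(-425 + l(51))/(X(-50) + z) = (-425 + 0)/(-21/(-50) + 49) = -425/(-21*(-1/50) + 49) = -425/(21/50 + 49) = -425/2471/50 = -425*50/2471 = -21250/2471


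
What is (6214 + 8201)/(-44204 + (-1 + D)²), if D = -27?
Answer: -2883/8684 ≈ -0.33199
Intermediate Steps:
(6214 + 8201)/(-44204 + (-1 + D)²) = (6214 + 8201)/(-44204 + (-1 - 27)²) = 14415/(-44204 + (-28)²) = 14415/(-44204 + 784) = 14415/(-43420) = 14415*(-1/43420) = -2883/8684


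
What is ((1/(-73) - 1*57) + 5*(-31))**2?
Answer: 239537529/5329 ≈ 44950.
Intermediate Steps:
((1/(-73) - 1*57) + 5*(-31))**2 = ((-1/73 - 57) - 155)**2 = (-4162/73 - 155)**2 = (-15477/73)**2 = 239537529/5329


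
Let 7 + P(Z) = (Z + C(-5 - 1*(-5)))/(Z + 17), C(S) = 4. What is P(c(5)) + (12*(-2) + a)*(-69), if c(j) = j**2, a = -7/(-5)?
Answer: 326149/210 ≈ 1553.1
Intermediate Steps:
a = 7/5 (a = -7*(-1/5) = 7/5 ≈ 1.4000)
P(Z) = -7 + (4 + Z)/(17 + Z) (P(Z) = -7 + (Z + 4)/(Z + 17) = -7 + (4 + Z)/(17 + Z))
P(c(5)) + (12*(-2) + a)*(-69) = (-115 - 6*5**2)/(17 + 5**2) + (12*(-2) + 7/5)*(-69) = (-115 - 6*25)/(17 + 25) + (-24 + 7/5)*(-69) = (-115 - 150)/42 - 113/5*(-69) = (1/42)*(-265) + 7797/5 = -265/42 + 7797/5 = 326149/210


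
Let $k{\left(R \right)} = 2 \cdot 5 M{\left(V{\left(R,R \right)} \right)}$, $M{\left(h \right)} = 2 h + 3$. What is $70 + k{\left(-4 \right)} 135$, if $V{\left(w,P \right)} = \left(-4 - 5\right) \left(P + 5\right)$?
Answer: $-20180$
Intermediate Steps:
$V{\left(w,P \right)} = -45 - 9 P$ ($V{\left(w,P \right)} = - 9 \left(5 + P\right) = -45 - 9 P$)
$M{\left(h \right)} = 3 + 2 h$
$k{\left(R \right)} = -870 - 180 R$ ($k{\left(R \right)} = 2 \cdot 5 \left(3 + 2 \left(-45 - 9 R\right)\right) = 10 \left(3 - \left(90 + 18 R\right)\right) = 10 \left(-87 - 18 R\right) = -870 - 180 R$)
$70 + k{\left(-4 \right)} 135 = 70 + \left(-870 - -720\right) 135 = 70 + \left(-870 + 720\right) 135 = 70 - 20250 = -20180$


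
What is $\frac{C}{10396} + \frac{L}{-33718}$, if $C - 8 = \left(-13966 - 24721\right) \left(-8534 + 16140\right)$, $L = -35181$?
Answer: $- \frac{53919932064}{1905067} \approx -28303.0$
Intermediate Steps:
$C = -294253314$ ($C = 8 + \left(-13966 - 24721\right) \left(-8534 + 16140\right) = 8 - 294253322 = -294253314$)
$\frac{C}{10396} + \frac{L}{-33718} = - \frac{294253314}{10396} - \frac{35181}{-33718} = \left(-294253314\right) \frac{1}{10396} - - \frac{35181}{33718} = - \frac{147126657}{5198} + \frac{35181}{33718} = - \frac{53919932064}{1905067}$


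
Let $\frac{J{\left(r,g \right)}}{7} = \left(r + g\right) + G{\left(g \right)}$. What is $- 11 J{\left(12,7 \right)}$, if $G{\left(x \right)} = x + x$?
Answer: $-2541$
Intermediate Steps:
$G{\left(x \right)} = 2 x$
$J{\left(r,g \right)} = 7 r + 21 g$ ($J{\left(r,g \right)} = 7 \left(\left(r + g\right) + 2 g\right) = 7 \left(\left(g + r\right) + 2 g\right) = 7 \left(r + 3 g\right) = 7 r + 21 g$)
$- 11 J{\left(12,7 \right)} = - 11 \left(7 \cdot 12 + 21 \cdot 7\right) = - 11 \left(84 + 147\right) = \left(-11\right) 231 = -2541$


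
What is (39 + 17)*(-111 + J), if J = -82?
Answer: -10808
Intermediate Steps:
(39 + 17)*(-111 + J) = (39 + 17)*(-111 - 82) = 56*(-193) = -10808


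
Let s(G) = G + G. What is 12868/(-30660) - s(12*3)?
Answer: -555097/7665 ≈ -72.420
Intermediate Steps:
s(G) = 2*G
12868/(-30660) - s(12*3) = 12868/(-30660) - 2*12*3 = 12868*(-1/30660) - 2*36 = -3217/7665 - 1*72 = -3217/7665 - 72 = -555097/7665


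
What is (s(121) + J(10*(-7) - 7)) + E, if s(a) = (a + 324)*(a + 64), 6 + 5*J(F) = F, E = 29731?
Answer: 560197/5 ≈ 1.1204e+5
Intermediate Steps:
J(F) = -6/5 + F/5
s(a) = (64 + a)*(324 + a) (s(a) = (324 + a)*(64 + a) = (64 + a)*(324 + a))
(s(121) + J(10*(-7) - 7)) + E = ((20736 + 121² + 388*121) + (-6/5 + (10*(-7) - 7)/5)) + 29731 = ((20736 + 14641 + 46948) + (-6/5 + (-70 - 7)/5)) + 29731 = (82325 + (-6/5 + (⅕)*(-77))) + 29731 = (82325 + (-6/5 - 77/5)) + 29731 = (82325 - 83/5) + 29731 = 411542/5 + 29731 = 560197/5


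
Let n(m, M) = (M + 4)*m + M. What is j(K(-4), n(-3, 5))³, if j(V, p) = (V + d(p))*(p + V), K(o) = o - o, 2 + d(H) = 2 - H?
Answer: -113379904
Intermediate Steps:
d(H) = -H (d(H) = -2 + (2 - H) = -H)
n(m, M) = M + m*(4 + M) (n(m, M) = (4 + M)*m + M = m*(4 + M) + M = M + m*(4 + M))
K(o) = 0
j(V, p) = (V + p)*(V - p) (j(V, p) = (V - p)*(p + V) = (V - p)*(V + p) = (V + p)*(V - p))
j(K(-4), n(-3, 5))³ = (0² - (5 + 4*(-3) + 5*(-3))²)³ = (0 - (5 - 12 - 15)²)³ = (0 - 1*(-22)²)³ = (0 - 1*484)³ = (0 - 484)³ = (-484)³ = -113379904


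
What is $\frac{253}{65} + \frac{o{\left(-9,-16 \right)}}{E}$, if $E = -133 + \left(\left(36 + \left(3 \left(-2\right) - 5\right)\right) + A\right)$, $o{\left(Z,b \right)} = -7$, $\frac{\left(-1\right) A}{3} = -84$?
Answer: $\frac{35977}{9360} \approx 3.8437$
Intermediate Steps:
$A = 252$ ($A = \left(-3\right) \left(-84\right) = 252$)
$E = 144$ ($E = -133 + \left(\left(36 + \left(3 \left(-2\right) - 5\right)\right) + 252\right) = -133 + \left(\left(36 - 11\right) + 252\right) = -133 + \left(25 + 252\right) = -133 + 277 = 144$)
$\frac{253}{65} + \frac{o{\left(-9,-16 \right)}}{E} = \frac{253}{65} - \frac{7}{144} = \frac{35977}{9360}$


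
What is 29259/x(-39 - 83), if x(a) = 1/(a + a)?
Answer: -7139196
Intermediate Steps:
x(a) = 1/(2*a)
29259/x(-39 - 83) = 29259/((1/(2*(-39 - 83)))) = 29259/(((1/2)/(-122))) = 29259/(((1/2)*(-1/122))) = 29259/(-1/244) = 29259*(-244) = -7139196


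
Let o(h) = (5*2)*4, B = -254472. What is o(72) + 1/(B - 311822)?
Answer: 22651759/566294 ≈ 40.000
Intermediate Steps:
o(h) = 40 (o(h) = 10*4 = 40)
o(72) + 1/(B - 311822) = 40 + 1/(-254472 - 311822) = 40 + 1/(-566294) = 40 - 1/566294 = 22651759/566294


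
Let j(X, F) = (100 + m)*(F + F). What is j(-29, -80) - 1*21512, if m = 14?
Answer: -39752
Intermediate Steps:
j(X, F) = 228*F (j(X, F) = (100 + 14)*(F + F) = 114*(2*F) = 228*F)
j(-29, -80) - 1*21512 = 228*(-80) - 1*21512 = -18240 - 21512 = -39752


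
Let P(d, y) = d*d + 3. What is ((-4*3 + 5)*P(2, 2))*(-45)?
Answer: 2205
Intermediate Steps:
P(d, y) = 3 + d**2 (P(d, y) = d**2 + 3 = 3 + d**2)
((-4*3 + 5)*P(2, 2))*(-45) = ((-4*3 + 5)*(3 + 2**2))*(-45) = ((-12 + 5)*(3 + 4))*(-45) = -7*7*(-45) = -49*(-45) = 2205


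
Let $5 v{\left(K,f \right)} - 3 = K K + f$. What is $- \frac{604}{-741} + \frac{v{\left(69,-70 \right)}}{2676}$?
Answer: $\frac{1926629}{1652430} \approx 1.1659$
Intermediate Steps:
$v{\left(K,f \right)} = \frac{3}{5} + \frac{f}{5} + \frac{K^{2}}{5}$ ($v{\left(K,f \right)} = \frac{3}{5} + \frac{K K + f}{5} = \frac{3}{5} + \frac{K^{2} + f}{5} = \frac{3}{5} + \frac{f + K^{2}}{5} = \frac{3}{5} + \left(\frac{f}{5} + \frac{K^{2}}{5}\right) = \frac{3}{5} + \frac{f}{5} + \frac{K^{2}}{5}$)
$- \frac{604}{-741} + \frac{v{\left(69,-70 \right)}}{2676} = - \frac{604}{-741} + \frac{\frac{3}{5} + \frac{1}{5} \left(-70\right) + \frac{69^{2}}{5}}{2676} = \left(-604\right) \left(- \frac{1}{741}\right) + \left(\frac{3}{5} - 14 + \frac{1}{5} \cdot 4761\right) \frac{1}{2676} = \frac{604}{741} + \left(\frac{3}{5} - 14 + \frac{4761}{5}\right) \frac{1}{2676} = \frac{604}{741} + \frac{4694}{5} \cdot \frac{1}{2676} = \frac{604}{741} + \frac{2347}{6690} = \frac{1926629}{1652430}$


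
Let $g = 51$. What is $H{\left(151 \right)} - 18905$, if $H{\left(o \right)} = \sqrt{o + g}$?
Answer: $-18905 + \sqrt{202} \approx -18891.0$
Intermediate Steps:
$H{\left(o \right)} = \sqrt{51 + o}$ ($H{\left(o \right)} = \sqrt{o + 51} = \sqrt{51 + o}$)
$H{\left(151 \right)} - 18905 = \sqrt{51 + 151} - 18905 = \sqrt{202} - 18905 = -18905 + \sqrt{202}$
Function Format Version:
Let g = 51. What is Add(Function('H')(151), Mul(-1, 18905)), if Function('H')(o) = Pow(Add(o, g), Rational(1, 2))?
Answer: Add(-18905, Pow(202, Rational(1, 2))) ≈ -18891.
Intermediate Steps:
Function('H')(o) = Pow(Add(51, o), Rational(1, 2)) (Function('H')(o) = Pow(Add(o, 51), Rational(1, 2)) = Pow(Add(51, o), Rational(1, 2)))
Add(Function('H')(151), Mul(-1, 18905)) = Add(Pow(Add(51, 151), Rational(1, 2)), Mul(-1, 18905)) = Add(Pow(202, Rational(1, 2)), -18905) = Add(-18905, Pow(202, Rational(1, 2)))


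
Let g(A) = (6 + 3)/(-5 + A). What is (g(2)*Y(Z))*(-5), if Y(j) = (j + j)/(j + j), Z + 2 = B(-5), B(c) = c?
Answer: 15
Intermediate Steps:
Z = -7 (Z = -2 - 5 = -7)
Y(j) = 1 (Y(j) = (2*j)/((2*j)) = (2*j)*(1/(2*j)) = 1)
g(A) = 9/(-5 + A)
(g(2)*Y(Z))*(-5) = ((9/(-5 + 2))*1)*(-5) = ((9/(-3))*1)*(-5) = ((9*(-⅓))*1)*(-5) = -3*1*(-5) = -3*(-5) = 15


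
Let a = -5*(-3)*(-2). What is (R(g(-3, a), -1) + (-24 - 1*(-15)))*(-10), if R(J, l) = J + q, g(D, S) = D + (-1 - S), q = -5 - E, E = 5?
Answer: -70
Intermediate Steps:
a = -30 (a = 15*(-2) = -30)
q = -10 (q = -5 - 1*5 = -5 - 5 = -10)
g(D, S) = -1 + D - S
R(J, l) = -10 + J (R(J, l) = J - 10 = -10 + J)
(R(g(-3, a), -1) + (-24 - 1*(-15)))*(-10) = ((-10 + (-1 - 3 - 1*(-30))) + (-24 - 1*(-15)))*(-10) = ((-10 + (-1 - 3 + 30)) + (-24 + 15))*(-10) = ((-10 + 26) - 9)*(-10) = (16 - 9)*(-10) = 7*(-10) = -70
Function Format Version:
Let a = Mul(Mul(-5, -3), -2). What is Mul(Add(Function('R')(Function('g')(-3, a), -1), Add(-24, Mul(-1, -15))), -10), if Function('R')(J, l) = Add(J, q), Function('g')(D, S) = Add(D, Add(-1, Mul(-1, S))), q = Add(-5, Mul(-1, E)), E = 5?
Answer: -70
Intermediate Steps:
a = -30 (a = Mul(15, -2) = -30)
q = -10 (q = Add(-5, Mul(-1, 5)) = Add(-5, -5) = -10)
Function('g')(D, S) = Add(-1, D, Mul(-1, S))
Function('R')(J, l) = Add(-10, J) (Function('R')(J, l) = Add(J, -10) = Add(-10, J))
Mul(Add(Function('R')(Function('g')(-3, a), -1), Add(-24, Mul(-1, -15))), -10) = Mul(Add(Add(-10, Add(-1, -3, Mul(-1, -30))), Add(-24, Mul(-1, -15))), -10) = Mul(Add(Add(-10, Add(-1, -3, 30)), Add(-24, 15)), -10) = Mul(Add(Add(-10, 26), -9), -10) = Mul(Add(16, -9), -10) = Mul(7, -10) = -70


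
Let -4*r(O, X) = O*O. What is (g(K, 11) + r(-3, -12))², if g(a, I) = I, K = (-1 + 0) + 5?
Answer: 1225/16 ≈ 76.563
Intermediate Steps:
K = 4 (K = -1 + 5 = 4)
r(O, X) = -O²/4 (r(O, X) = -O*O/4 = -O²/4)
(g(K, 11) + r(-3, -12))² = (11 - ¼*(-3)²)² = (11 - ¼*9)² = (11 - 9/4)² = (35/4)² = 1225/16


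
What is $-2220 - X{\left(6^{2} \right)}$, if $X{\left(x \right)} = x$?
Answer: $-2256$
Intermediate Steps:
$-2220 - X{\left(6^{2} \right)} = -2220 - 6^{2} = -2220 - 36 = -2256$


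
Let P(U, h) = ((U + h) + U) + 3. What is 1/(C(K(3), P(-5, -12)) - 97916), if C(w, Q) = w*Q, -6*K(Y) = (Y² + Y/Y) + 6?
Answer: -3/293596 ≈ -1.0218e-5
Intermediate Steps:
K(Y) = -7/6 - Y²/6 (K(Y) = -((Y² + Y/Y) + 6)/6 = -((Y² + 1) + 6)/6 = -((1 + Y²) + 6)/6 = -(7 + Y²)/6 = -7/6 - Y²/6)
P(U, h) = 3 + h + 2*U (P(U, h) = (h + 2*U) + 3 = 3 + h + 2*U)
C(w, Q) = Q*w
1/(C(K(3), P(-5, -12)) - 97916) = 1/((3 - 12 + 2*(-5))*(-7/6 - ⅙*3²) - 97916) = 1/((3 - 12 - 10)*(-7/6 - ⅙*9) - 97916) = 1/(-19*(-7/6 - 3/2) - 97916) = 1/(-19*(-8/3) - 97916) = 1/(152/3 - 97916) = 1/(-293596/3) = -3/293596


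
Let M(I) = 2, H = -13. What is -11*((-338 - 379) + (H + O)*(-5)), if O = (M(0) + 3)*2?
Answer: 7722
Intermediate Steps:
O = 10 (O = (2 + 3)*2 = 5*2 = 10)
-11*((-338 - 379) + (H + O)*(-5)) = -11*((-338 - 379) + (-13 + 10)*(-5)) = -11*(-717 - 3*(-5)) = -11*(-717 + 15) = -11*(-702) = 7722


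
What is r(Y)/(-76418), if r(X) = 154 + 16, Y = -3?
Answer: -85/38209 ≈ -0.0022246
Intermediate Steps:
r(X) = 170
r(Y)/(-76418) = 170/(-76418) = 170*(-1/76418) = -85/38209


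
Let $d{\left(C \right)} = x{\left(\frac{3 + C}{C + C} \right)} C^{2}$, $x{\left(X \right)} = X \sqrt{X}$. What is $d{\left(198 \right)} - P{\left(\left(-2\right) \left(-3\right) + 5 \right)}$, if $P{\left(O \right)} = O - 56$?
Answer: $45 + \frac{603 \sqrt{2211}}{2} \approx 14222.0$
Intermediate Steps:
$x{\left(X \right)} = X^{\frac{3}{2}}$
$P{\left(O \right)} = -56 + O$ ($P{\left(O \right)} = O - 56 = -56 + O$)
$d{\left(C \right)} = \frac{\sqrt{2} C^{2} \left(\frac{3 + C}{C}\right)^{\frac{3}{2}}}{4}$ ($d{\left(C \right)} = \left(\frac{3 + C}{C + C}\right)^{\frac{3}{2}} C^{2} = \left(\frac{3 + C}{2 C}\right)^{\frac{3}{2}} C^{2} = \frac{\sqrt{2} \left(\frac{3 + C}{C}\right)^{\frac{3}{2}}}{4} C^{2} = \frac{\sqrt{2} C^{2} \left(\frac{3 + C}{C}\right)^{\frac{3}{2}}}{4}$)
$d{\left(198 \right)} - P{\left(\left(-2\right) \left(-3\right) + 5 \right)} = \frac{\sqrt{2} \cdot 198^{2} \left(\frac{3 + 198}{198}\right)^{\frac{3}{2}}}{4} - \left(-56 + \left(\left(-2\right) \left(-3\right) + 5\right)\right) = \frac{1}{4} \sqrt{2} \cdot 39204 \left(\frac{1}{198} \cdot 201\right)^{\frac{3}{2}} - \left(-56 + \left(6 + 5\right)\right) = \frac{1}{4} \sqrt{2} \cdot 39204 \left(\frac{67}{66}\right)^{\frac{3}{2}} - \left(-56 + 11\right) = \frac{1}{4} \sqrt{2} \cdot 39204 \frac{67 \sqrt{4422}}{4356} - -45 = \frac{603 \sqrt{2211}}{2} + 45 = 45 + \frac{603 \sqrt{2211}}{2}$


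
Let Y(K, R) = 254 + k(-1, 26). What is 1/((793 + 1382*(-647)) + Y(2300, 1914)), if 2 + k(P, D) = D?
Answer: -1/893083 ≈ -1.1197e-6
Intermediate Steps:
k(P, D) = -2 + D
Y(K, R) = 278 (Y(K, R) = 254 + (-2 + 26) = 254 + 24 = 278)
1/((793 + 1382*(-647)) + Y(2300, 1914)) = 1/((793 + 1382*(-647)) + 278) = 1/((793 - 894154) + 278) = 1/(-893361 + 278) = 1/(-893083) = -1/893083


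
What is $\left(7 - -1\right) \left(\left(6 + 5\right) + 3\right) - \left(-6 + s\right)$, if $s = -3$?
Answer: $121$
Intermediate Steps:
$\left(7 - -1\right) \left(\left(6 + 5\right) + 3\right) - \left(-6 + s\right) = \left(7 - -1\right) \left(\left(6 + 5\right) + 3\right) + \left(6 - -3\right) = \left(7 + 1\right) \left(11 + 3\right) + \left(6 + 3\right) = 8 \cdot 14 + 9 = 112 + 9 = 121$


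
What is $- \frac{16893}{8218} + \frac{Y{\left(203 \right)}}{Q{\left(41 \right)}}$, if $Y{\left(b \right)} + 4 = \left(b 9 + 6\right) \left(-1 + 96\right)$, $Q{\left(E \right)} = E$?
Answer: $\frac{1430315945}{336938} \approx 4245.0$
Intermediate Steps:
$Y{\left(b \right)} = 566 + 855 b$ ($Y{\left(b \right)} = -4 + \left(b 9 + 6\right) \left(-1 + 96\right) = -4 + \left(9 b + 6\right) 95 = -4 + \left(6 + 9 b\right) 95 = -4 + \left(570 + 855 b\right) = 566 + 855 b$)
$- \frac{16893}{8218} + \frac{Y{\left(203 \right)}}{Q{\left(41 \right)}} = - \frac{16893}{8218} + \frac{566 + 855 \cdot 203}{41} = \left(-16893\right) \frac{1}{8218} + \left(566 + 173565\right) \frac{1}{41} = - \frac{16893}{8218} + 174131 \cdot \frac{1}{41} = - \frac{16893}{8218} + \frac{174131}{41} = \frac{1430315945}{336938}$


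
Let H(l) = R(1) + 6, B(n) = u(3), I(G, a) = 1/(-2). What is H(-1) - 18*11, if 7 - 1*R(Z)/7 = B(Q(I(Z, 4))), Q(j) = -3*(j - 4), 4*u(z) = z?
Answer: -593/4 ≈ -148.25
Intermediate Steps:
u(z) = z/4
I(G, a) = -½
Q(j) = 12 - 3*j (Q(j) = -3*(-4 + j) = 12 - 3*j)
B(n) = ¾ (B(n) = (¼)*3 = ¾)
R(Z) = 175/4 (R(Z) = 49 - 7*¾ = 49 - 21/4 = 175/4)
H(l) = 199/4 (H(l) = 175/4 + 6 = 199/4)
H(-1) - 18*11 = 199/4 - 18*11 = 199/4 - 198 = -593/4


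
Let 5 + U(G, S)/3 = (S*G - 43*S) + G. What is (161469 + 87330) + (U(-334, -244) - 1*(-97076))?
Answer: 620822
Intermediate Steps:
U(G, S) = -15 - 129*S + 3*G + 3*G*S (U(G, S) = -15 + 3*((S*G - 43*S) + G) = -15 + 3*((G*S - 43*S) + G) = -15 + 3*((-43*S + G*S) + G) = -15 + 3*(G - 43*S + G*S) = -15 + (-129*S + 3*G + 3*G*S) = -15 - 129*S + 3*G + 3*G*S)
(161469 + 87330) + (U(-334, -244) - 1*(-97076)) = (161469 + 87330) + ((-15 - 129*(-244) + 3*(-334) + 3*(-334)*(-244)) - 1*(-97076)) = 248799 + ((-15 + 31476 - 1002 + 244488) + 97076) = 248799 + (274947 + 97076) = 248799 + 372023 = 620822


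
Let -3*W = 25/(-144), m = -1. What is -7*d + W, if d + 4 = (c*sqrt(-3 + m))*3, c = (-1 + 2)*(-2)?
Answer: 12121/432 + 84*I ≈ 28.058 + 84.0*I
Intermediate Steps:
W = 25/432 (W = -25/(3*(-144)) = -25*(-1)/(3*144) = -1/3*(-25/144) = 25/432 ≈ 0.057870)
c = -2 (c = 1*(-2) = -2)
d = -4 - 12*I (d = -4 - 2*sqrt(-3 - 1)*3 = -4 - 4*I*3 = -4 - 12*I ≈ -4.0 - 12.0*I)
-7*d + W = -7*(-4 - 12*I) + 25/432 = (28 + 84*I) + 25/432 = 12121/432 + 84*I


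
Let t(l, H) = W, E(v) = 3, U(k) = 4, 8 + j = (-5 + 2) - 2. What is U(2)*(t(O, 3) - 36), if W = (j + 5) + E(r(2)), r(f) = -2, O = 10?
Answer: -164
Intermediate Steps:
j = -13 (j = -8 + ((-5 + 2) - 2) = -8 + (-3 - 2) = -8 - 5 = -13)
W = -5 (W = (-13 + 5) + 3 = -8 + 3 = -5)
t(l, H) = -5
U(2)*(t(O, 3) - 36) = 4*(-5 - 36) = 4*(-41) = -164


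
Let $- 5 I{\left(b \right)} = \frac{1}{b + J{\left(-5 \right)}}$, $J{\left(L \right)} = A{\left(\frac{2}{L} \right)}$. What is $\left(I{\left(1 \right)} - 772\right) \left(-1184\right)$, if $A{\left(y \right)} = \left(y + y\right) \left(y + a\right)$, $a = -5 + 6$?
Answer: $\frac{11888544}{13} \approx 9.145 \cdot 10^{5}$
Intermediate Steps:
$a = 1$
$A{\left(y \right)} = 2 y \left(1 + y\right)$ ($A{\left(y \right)} = \left(y + y\right) \left(y + 1\right) = 2 y \left(1 + y\right)$)
$J{\left(L \right)} = \frac{4 \left(1 + \frac{2}{L}\right)}{L}$ ($J{\left(L \right)} = 2 \frac{2}{L} \left(1 + \frac{2}{L}\right) = \frac{4 \left(1 + \frac{2}{L}\right)}{L}$)
$I{\left(b \right)} = - \frac{1}{5 \left(- \frac{12}{25} + b\right)}$ ($I{\left(b \right)} = - \frac{1}{5 \left(b + \frac{4 \left(2 - 5\right)}{25}\right)} = - \frac{1}{5 \left(b + 4 \cdot \frac{1}{25} \left(-3\right)\right)} = - \frac{1}{5 \left(b - \frac{12}{25}\right)} = - \frac{1}{5 \left(- \frac{12}{25} + b\right)}$)
$\left(I{\left(1 \right)} - 772\right) \left(-1184\right) = \left(- \frac{5}{-12 + 25 \cdot 1} - 772\right) \left(-1184\right) = \left(- \frac{5}{-12 + 25} - 772\right) \left(-1184\right) = \left(- \frac{5}{13} - 772\right) \left(-1184\right) = \left(- \frac{10041}{13}\right) \left(-1184\right) = \frac{11888544}{13}$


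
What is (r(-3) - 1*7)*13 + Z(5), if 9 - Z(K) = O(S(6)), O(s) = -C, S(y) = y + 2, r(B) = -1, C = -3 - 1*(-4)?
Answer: -94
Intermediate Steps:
C = 1 (C = -3 + 4 = 1)
S(y) = 2 + y
O(s) = -1 (O(s) = -1*1 = -1)
Z(K) = 10 (Z(K) = 9 - 1*(-1) = 9 + 1 = 10)
(r(-3) - 1*7)*13 + Z(5) = (-1 - 1*7)*13 + 10 = (-1 - 7)*13 + 10 = -8*13 + 10 = -104 + 10 = -94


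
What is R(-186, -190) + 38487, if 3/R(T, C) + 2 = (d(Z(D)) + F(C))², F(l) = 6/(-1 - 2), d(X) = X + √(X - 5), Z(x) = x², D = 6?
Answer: 48527530602/1260881 - 204*√31/1260881 ≈ 38487.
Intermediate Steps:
d(X) = X + √(-5 + X)
F(l) = -2 (F(l) = 6/(-3) = 6*(-⅓) = -2)
R(T, C) = 3/(-2 + (34 + √31)²) (R(T, C) = 3/(-2 + ((6² + √(-5 + 6²)) - 2)²) = 3/(-2 + ((36 + √(-5 + 36)) - 2)²) = 3/(-2 + ((36 + √31) - 2)²) = 3/(-2 + (34 + √31)²))
R(-186, -190) + 38487 = (3555/1260881 - 204*√31/1260881) + 38487 = 48527530602/1260881 - 204*√31/1260881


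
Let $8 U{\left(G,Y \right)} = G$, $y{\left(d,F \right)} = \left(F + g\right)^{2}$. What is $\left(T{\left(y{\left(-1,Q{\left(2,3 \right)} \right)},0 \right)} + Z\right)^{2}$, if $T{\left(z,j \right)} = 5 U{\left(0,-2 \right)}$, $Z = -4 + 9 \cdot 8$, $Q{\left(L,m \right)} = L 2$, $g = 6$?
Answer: $4624$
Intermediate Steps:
$Q{\left(L,m \right)} = 2 L$
$Z = 68$ ($Z = -4 + 72 = 68$)
$y{\left(d,F \right)} = \left(6 + F\right)^{2}$ ($y{\left(d,F \right)} = \left(F + 6\right)^{2} = \left(6 + F\right)^{2}$)
$U{\left(G,Y \right)} = \frac{G}{8}$
$T{\left(z,j \right)} = 0$ ($T{\left(z,j \right)} = 5 \cdot \frac{1}{8} \cdot 0 = 5 \cdot 0 = 0$)
$\left(T{\left(y{\left(-1,Q{\left(2,3 \right)} \right)},0 \right)} + Z\right)^{2} = \left(0 + 68\right)^{2} = 68^{2} = 4624$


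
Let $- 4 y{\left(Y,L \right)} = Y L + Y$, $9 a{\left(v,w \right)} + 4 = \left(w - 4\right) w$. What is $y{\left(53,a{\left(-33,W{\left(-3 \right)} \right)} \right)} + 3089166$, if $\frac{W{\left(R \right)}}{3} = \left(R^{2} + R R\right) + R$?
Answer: $\frac{55555963}{18} \approx 3.0864 \cdot 10^{6}$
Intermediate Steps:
$W{\left(R \right)} = 3 R + 6 R^{2}$ ($W{\left(R \right)} = 3 \left(\left(R^{2} + R R\right) + R\right) = 3 \left(\left(R^{2} + R^{2}\right) + R\right) = 3 \left(2 R^{2} + R\right) = 3 \left(R + 2 R^{2}\right) = 3 R + 6 R^{2}$)
$a{\left(v,w \right)} = - \frac{4}{9} + \frac{w \left(-4 + w\right)}{9}$ ($a{\left(v,w \right)} = - \frac{4}{9} + \frac{\left(w - 4\right) w}{9} = - \frac{4}{9} + \frac{\left(-4 + w\right) w}{9} = - \frac{4}{9} + \frac{w \left(-4 + w\right)}{9}$)
$y{\left(Y,L \right)} = - \frac{Y}{4} - \frac{L Y}{4}$ ($y{\left(Y,L \right)} = - \frac{Y L + Y}{4} = - \frac{L Y + Y}{4} = - \frac{Y + L Y}{4} = - \frac{Y}{4} - \frac{L Y}{4}$)
$y{\left(53,a{\left(-33,W{\left(-3 \right)} \right)} \right)} + 3089166 = \left(- \frac{1}{4}\right) 53 \left(1 - \left(\frac{4}{9} - \frac{81 \left(1 + 2 \left(-3\right)\right)^{2}}{9} + \frac{4}{9} \cdot 3 \left(-3\right) \left(1 + 2 \left(-3\right)\right)\right)\right) + 3089166 = \left(- \frac{1}{4}\right) 53 \left(1 - \left(\frac{4}{9} - \frac{81 \left(1 - 6\right)^{2}}{9} + \frac{4}{9} \cdot 3 \left(-3\right) \left(1 - 6\right)\right)\right) + 3089166 = \left(- \frac{1}{4}\right) 53 \left(1 - \left(\frac{4}{9} - 225 + \frac{4}{9} \cdot 3 \left(-3\right) \left(-5\right)\right)\right) + 3089166 = \left(- \frac{1}{4}\right) 53 \left(1 - \left(\frac{184}{9} - 225\right)\right) + 3089166 = \left(- \frac{1}{4}\right) 53 \left(1 - - \frac{1841}{9}\right) + 3089166 = \left(- \frac{1}{4}\right) 53 \left(1 + \frac{1841}{9}\right) + 3089166 = \left(- \frac{1}{4}\right) 53 \cdot \frac{1850}{9} + 3089166 = - \frac{49025}{18} + 3089166 = \frac{55555963}{18}$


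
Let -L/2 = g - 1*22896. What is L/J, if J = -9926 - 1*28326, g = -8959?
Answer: -31855/19126 ≈ -1.6655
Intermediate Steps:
J = -38252 (J = -9926 - 28326 = -38252)
L = 63710 (L = -2*(-8959 - 1*22896) = -2*(-8959 - 22896) = -2*(-31855) = 63710)
L/J = 63710/(-38252) = 63710*(-1/38252) = -31855/19126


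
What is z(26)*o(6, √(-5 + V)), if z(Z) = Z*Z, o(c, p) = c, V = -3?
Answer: 4056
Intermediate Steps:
z(Z) = Z²
z(26)*o(6, √(-5 + V)) = 26²*6 = 676*6 = 4056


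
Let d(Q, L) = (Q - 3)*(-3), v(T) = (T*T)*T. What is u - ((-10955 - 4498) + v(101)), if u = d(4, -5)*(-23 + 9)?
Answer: -1014806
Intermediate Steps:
v(T) = T³ (v(T) = T²*T = T³)
d(Q, L) = 9 - 3*Q (d(Q, L) = (-3 + Q)*(-3) = 9 - 3*Q)
u = 42 (u = (9 - 3*4)*(-23 + 9) = (9 - 12)*(-14) = -3*(-14) = 42)
u - ((-10955 - 4498) + v(101)) = 42 - ((-10955 - 4498) + 101³) = 42 - (-15453 + 1030301) = 42 - 1*1014848 = 42 - 1014848 = -1014806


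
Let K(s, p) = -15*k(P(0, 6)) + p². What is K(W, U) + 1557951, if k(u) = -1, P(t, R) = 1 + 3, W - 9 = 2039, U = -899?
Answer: 2366167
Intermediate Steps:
W = 2048 (W = 9 + 2039 = 2048)
P(t, R) = 4
K(s, p) = 15 + p² (K(s, p) = -15*(-1) + p² = 15 + p²)
K(W, U) + 1557951 = (15 + (-899)²) + 1557951 = (15 + 808201) + 1557951 = 808216 + 1557951 = 2366167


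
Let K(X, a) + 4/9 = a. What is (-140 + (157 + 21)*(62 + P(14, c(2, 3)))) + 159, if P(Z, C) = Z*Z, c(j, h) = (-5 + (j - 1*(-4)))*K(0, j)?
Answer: 45943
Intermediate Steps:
K(X, a) = -4/9 + a
c(j, h) = (-1 + j)*(-4/9 + j) (c(j, h) = (-5 + (j - 1*(-4)))*(-4/9 + j) = (-5 + (j + 4))*(-4/9 + j) = (-5 + (4 + j))*(-4/9 + j) = (-1 + j)*(-4/9 + j))
P(Z, C) = Z**2
(-140 + (157 + 21)*(62 + P(14, c(2, 3)))) + 159 = (-140 + (157 + 21)*(62 + 14**2)) + 159 = (-140 + 178*(62 + 196)) + 159 = (-140 + 178*258) + 159 = (-140 + 45924) + 159 = 45784 + 159 = 45943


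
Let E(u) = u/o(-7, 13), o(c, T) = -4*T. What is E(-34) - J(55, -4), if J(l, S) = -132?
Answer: 3449/26 ≈ 132.65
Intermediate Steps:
E(u) = -u/52 (E(u) = u/((-4*13)) = u/(-52) = u*(-1/52) = -u/52)
E(-34) - J(55, -4) = -1/52*(-34) - 1*(-132) = 17/26 + 132 = 3449/26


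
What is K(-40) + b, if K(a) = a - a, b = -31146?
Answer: -31146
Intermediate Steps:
K(a) = 0
K(-40) + b = 0 - 31146 = -31146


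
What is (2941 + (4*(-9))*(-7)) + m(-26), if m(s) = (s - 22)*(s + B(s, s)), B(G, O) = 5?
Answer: 4201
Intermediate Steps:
m(s) = (-22 + s)*(5 + s) (m(s) = (s - 22)*(s + 5) = (-22 + s)*(5 + s))
(2941 + (4*(-9))*(-7)) + m(-26) = (2941 + (4*(-9))*(-7)) + (-110 + (-26)**2 - 17*(-26)) = (2941 - 36*(-7)) + (-110 + 676 + 442) = (2941 + 252) + 1008 = 3193 + 1008 = 4201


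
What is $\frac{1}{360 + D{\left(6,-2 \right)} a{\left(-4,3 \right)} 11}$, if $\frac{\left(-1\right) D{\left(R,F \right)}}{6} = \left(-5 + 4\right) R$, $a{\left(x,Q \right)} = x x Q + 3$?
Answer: $\frac{1}{20556} \approx 4.8648 \cdot 10^{-5}$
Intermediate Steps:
$a{\left(x,Q \right)} = 3 + Q x^{2}$ ($a{\left(x,Q \right)} = x^{2} Q + 3 = Q x^{2} + 3 = 3 + Q x^{2}$)
$D{\left(R,F \right)} = 6 R$ ($D{\left(R,F \right)} = - 6 \left(-5 + 4\right) R = - 6 \left(- R\right) = 6 R$)
$\frac{1}{360 + D{\left(6,-2 \right)} a{\left(-4,3 \right)} 11} = \frac{1}{360 + 6 \cdot 6 \left(3 + 3 \left(-4\right)^{2}\right) 11} = \frac{1}{360 + 36 \left(3 + 3 \cdot 16\right) 11} = \frac{1}{360 + 36 \left(3 + 48\right) 11} = \frac{1}{360 + 36 \cdot 51 \cdot 11} = \frac{1}{360 + 1836 \cdot 11} = \frac{1}{360 + 20196} = \frac{1}{20556}$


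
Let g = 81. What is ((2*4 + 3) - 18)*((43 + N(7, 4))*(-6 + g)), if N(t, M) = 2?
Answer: -23625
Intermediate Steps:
((2*4 + 3) - 18)*((43 + N(7, 4))*(-6 + g)) = ((2*4 + 3) - 18)*((43 + 2)*(-6 + 81)) = ((8 + 3) - 1*18)*(45*75) = (11 - 18)*3375 = -7*3375 = -23625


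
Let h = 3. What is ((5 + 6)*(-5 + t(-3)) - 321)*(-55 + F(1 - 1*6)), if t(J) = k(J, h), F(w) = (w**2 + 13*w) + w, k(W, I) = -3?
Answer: 40900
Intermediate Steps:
F(w) = w**2 + 14*w
t(J) = -3
((5 + 6)*(-5 + t(-3)) - 321)*(-55 + F(1 - 1*6)) = ((5 + 6)*(-5 - 3) - 321)*(-55 + (1 - 1*6)*(14 + (1 - 1*6))) = (11*(-8) - 321)*(-55 + (1 - 6)*(14 + (1 - 6))) = (-88 - 321)*(-55 - 5*(14 - 5)) = -409*(-55 - 5*9) = -409*(-55 - 45) = -409*(-100) = 40900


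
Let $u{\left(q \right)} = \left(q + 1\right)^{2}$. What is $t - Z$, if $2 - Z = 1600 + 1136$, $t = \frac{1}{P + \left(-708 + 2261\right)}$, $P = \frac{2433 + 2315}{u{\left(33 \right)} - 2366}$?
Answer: $\frac{2562280799}{937191} \approx 2734.0$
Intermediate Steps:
$u{\left(q \right)} = \left(1 + q\right)^{2}$
$P = - \frac{2374}{605}$ ($P = \frac{2433 + 2315}{\left(1 + 33\right)^{2} - 2366} = \frac{4748}{34^{2} - 2366} = \frac{4748}{1156 - 2366} = \frac{4748}{-1210} = 4748 \left(- \frac{1}{1210}\right) = - \frac{2374}{605} \approx -3.924$)
$t = \frac{605}{937191}$ ($t = \frac{1}{- \frac{2374}{605} + \left(-708 + 2261\right)} = \frac{1}{- \frac{2374}{605} + 1553} = \frac{1}{\frac{937191}{605}} = \frac{605}{937191} \approx 0.00064555$)
$Z = -2734$ ($Z = 2 - \left(1600 + 1136\right) = 2 - 2736 = -2734$)
$t - Z = \frac{605}{937191} - -2734 = \frac{605}{937191} + 2734 = \frac{2562280799}{937191}$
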